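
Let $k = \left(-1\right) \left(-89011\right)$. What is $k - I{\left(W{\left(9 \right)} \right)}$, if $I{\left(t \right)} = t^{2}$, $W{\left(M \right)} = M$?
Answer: $88930$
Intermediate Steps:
$k = 89011$
$k - I{\left(W{\left(9 \right)} \right)} = 89011 - 9^{2} = 89011 - 81 = 88930$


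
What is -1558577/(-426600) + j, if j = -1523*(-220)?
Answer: 142938154577/426600 ≈ 3.3506e+5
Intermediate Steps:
j = 335060
-1558577/(-426600) + j = -1558577/(-426600) + 335060 = -1558577*(-1/426600) + 335060 = 1558577/426600 + 335060 = 142938154577/426600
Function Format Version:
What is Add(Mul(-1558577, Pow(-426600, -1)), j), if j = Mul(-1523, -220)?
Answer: Rational(142938154577, 426600) ≈ 3.3506e+5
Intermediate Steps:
j = 335060
Add(Mul(-1558577, Pow(-426600, -1)), j) = Add(Mul(-1558577, Pow(-426600, -1)), 335060) = Add(Mul(-1558577, Rational(-1, 426600)), 335060) = Add(Rational(1558577, 426600), 335060) = Rational(142938154577, 426600)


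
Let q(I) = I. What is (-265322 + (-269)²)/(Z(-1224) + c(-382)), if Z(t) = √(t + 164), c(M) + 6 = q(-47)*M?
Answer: -865816007/80532941 + 192961*I*√265/161065882 ≈ -10.751 + 0.019502*I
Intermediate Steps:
c(M) = -6 - 47*M
Z(t) = √(164 + t)
(-265322 + (-269)²)/(Z(-1224) + c(-382)) = (-265322 + (-269)²)/(√(164 - 1224) + (-6 - 47*(-382))) = (-265322 + 72361)/(√(-1060) + (-6 + 17954)) = -192961/(2*I*√265 + 17948) = -192961/(17948 + 2*I*√265)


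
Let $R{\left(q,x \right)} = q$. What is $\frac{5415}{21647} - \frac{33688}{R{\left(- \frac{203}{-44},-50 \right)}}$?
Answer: $- \frac{32085642739}{4394341} \approx -7301.6$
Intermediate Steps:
$\frac{5415}{21647} - \frac{33688}{R{\left(- \frac{203}{-44},-50 \right)}} = \frac{5415}{21647} - \frac{33688}{\left(-203\right) \frac{1}{-44}} = 5415 \cdot \frac{1}{21647} - \frac{33688}{\left(-203\right) \left(- \frac{1}{44}\right)} = \frac{5415}{21647} - \frac{33688}{\frac{203}{44}} = \frac{5415}{21647} - \frac{1482272}{203} = - \frac{32085642739}{4394341}$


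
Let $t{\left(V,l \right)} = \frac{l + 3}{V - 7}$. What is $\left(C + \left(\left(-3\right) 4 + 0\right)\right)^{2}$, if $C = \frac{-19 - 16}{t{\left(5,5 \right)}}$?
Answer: $\frac{169}{16} \approx 10.563$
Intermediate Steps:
$t{\left(V,l \right)} = \frac{3 + l}{-7 + V}$
$C = \frac{35}{4}$ ($C = \frac{-19 - 16}{\frac{1}{-7 + 5} \left(3 + 5\right)} = - \frac{35}{\frac{1}{-2} \cdot 8} = - \frac{35}{\left(- \frac{1}{2}\right) 8} = - \frac{35}{-4} = \left(-35\right) \left(- \frac{1}{4}\right) = \frac{35}{4} \approx 8.75$)
$\left(C + \left(\left(-3\right) 4 + 0\right)\right)^{2} = \left(\frac{35}{4} + \left(\left(-3\right) 4 + 0\right)\right)^{2} = \left(\frac{35}{4} + \left(-12 + 0\right)\right)^{2} = \left(\frac{35}{4} - 12\right)^{2} = \left(- \frac{13}{4}\right)^{2} = \frac{169}{16}$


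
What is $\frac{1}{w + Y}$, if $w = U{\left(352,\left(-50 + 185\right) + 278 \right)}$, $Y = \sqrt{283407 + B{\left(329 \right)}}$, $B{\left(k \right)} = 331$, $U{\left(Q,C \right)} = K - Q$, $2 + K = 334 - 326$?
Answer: $\frac{173}{82011} + \frac{\sqrt{283738}}{164022} \approx 0.005357$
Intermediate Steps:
$K = 6$ ($K = -2 + \left(334 - 326\right) = -2 + 8 = 6$)
$U{\left(Q,C \right)} = 6 - Q$
$Y = \sqrt{283738}$ ($Y = \sqrt{283407 + 331} = \sqrt{283738} \approx 532.67$)
$w = -346$ ($w = 6 - 352 = -346$)
$\frac{1}{w + Y} = \frac{1}{-346 + \sqrt{283738}}$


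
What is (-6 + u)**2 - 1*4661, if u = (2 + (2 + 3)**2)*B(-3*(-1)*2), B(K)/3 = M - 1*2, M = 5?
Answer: 51508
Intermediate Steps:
B(K) = 9 (B(K) = 3*(5 - 1*2) = 3*(5 - 2) = 3*3 = 9)
u = 243 (u = (2 + (2 + 3)**2)*9 = (2 + 5**2)*9 = (2 + 25)*9 = 27*9 = 243)
(-6 + u)**2 - 1*4661 = (-6 + 243)**2 - 1*4661 = 237**2 - 4661 = 56169 - 4661 = 51508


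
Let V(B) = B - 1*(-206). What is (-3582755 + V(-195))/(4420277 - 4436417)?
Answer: 298562/1345 ≈ 221.98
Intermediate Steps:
V(B) = 206 + B (V(B) = B + 206 = 206 + B)
(-3582755 + V(-195))/(4420277 - 4436417) = (-3582755 + (206 - 195))/(4420277 - 4436417) = (-3582755 + 11)/(-16140) = -3582744*(-1/16140) = 298562/1345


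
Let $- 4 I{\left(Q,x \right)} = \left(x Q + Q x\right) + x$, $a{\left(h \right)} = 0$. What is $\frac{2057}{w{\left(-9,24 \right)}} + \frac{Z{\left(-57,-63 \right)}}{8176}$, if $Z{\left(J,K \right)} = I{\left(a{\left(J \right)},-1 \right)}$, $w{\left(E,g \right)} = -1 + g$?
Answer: $\frac{67272151}{752192} \approx 89.435$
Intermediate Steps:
$I{\left(Q,x \right)} = - \frac{x}{4} - \frac{Q x}{2}$ ($I{\left(Q,x \right)} = - \frac{\left(x Q + Q x\right) + x}{4} = - \frac{\left(Q x + Q x\right) + x}{4} = - \frac{2 Q x + x}{4} = - \frac{x + 2 Q x}{4} = - \frac{x}{4} - \frac{Q x}{2}$)
$Z{\left(J,K \right)} = \frac{1}{4}$ ($Z{\left(J,K \right)} = \left(- \frac{1}{4}\right) \left(-1\right) \left(1 + 2 \cdot 0\right) = \left(- \frac{1}{4}\right) \left(-1\right) \left(1 + 0\right) = \left(- \frac{1}{4}\right) \left(-1\right) 1 = \frac{1}{4}$)
$\frac{2057}{w{\left(-9,24 \right)}} + \frac{Z{\left(-57,-63 \right)}}{8176} = \frac{2057}{-1 + 24} + \frac{1}{4 \cdot 8176} = \frac{2057}{23} + \frac{1}{4} \cdot \frac{1}{8176} = 2057 \cdot \frac{1}{23} + \frac{1}{32704} = \frac{2057}{23} + \frac{1}{32704} = \frac{67272151}{752192}$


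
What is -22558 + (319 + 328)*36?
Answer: 734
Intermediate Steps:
-22558 + (319 + 328)*36 = -22558 + 647*36 = -22558 + 23292 = 734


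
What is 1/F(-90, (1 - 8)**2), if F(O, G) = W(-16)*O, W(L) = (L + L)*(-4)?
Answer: -1/11520 ≈ -8.6806e-5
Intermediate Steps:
W(L) = -8*L (W(L) = (2*L)*(-4) = -8*L)
F(O, G) = 128*O (F(O, G) = (-8*(-16))*O = 128*O)
1/F(-90, (1 - 8)**2) = 1/(128*(-90)) = 1/(-11520) = -1/11520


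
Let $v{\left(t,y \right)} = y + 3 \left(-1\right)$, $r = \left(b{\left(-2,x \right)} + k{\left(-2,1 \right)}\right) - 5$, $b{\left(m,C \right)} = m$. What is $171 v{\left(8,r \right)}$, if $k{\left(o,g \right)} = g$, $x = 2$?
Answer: $-1539$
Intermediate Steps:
$r = -6$ ($r = \left(-2 + 1\right) - 5 = -1 - 5 = -6$)
$v{\left(t,y \right)} = -3 + y$ ($v{\left(t,y \right)} = y - 3 = -3 + y$)
$171 v{\left(8,r \right)} = 171 \left(-3 - 6\right) = 171 \left(-9\right) = -1539$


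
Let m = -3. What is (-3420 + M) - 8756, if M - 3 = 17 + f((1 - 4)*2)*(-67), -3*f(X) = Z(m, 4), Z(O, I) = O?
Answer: -12223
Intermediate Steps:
f(X) = 1 (f(X) = -⅓*(-3) = 1)
M = -47 (M = 3 + (17 + 1*(-67)) = 3 + (17 - 67) = 3 - 50 = -47)
(-3420 + M) - 8756 = (-3420 - 47) - 8756 = -3467 - 8756 = -12223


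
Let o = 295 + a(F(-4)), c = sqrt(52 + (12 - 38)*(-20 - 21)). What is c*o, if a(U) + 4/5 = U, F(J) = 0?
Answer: 1471*sqrt(1118)/5 ≈ 9837.0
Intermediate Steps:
c = sqrt(1118) (c = sqrt(52 - 26*(-41)) = sqrt(52 + 1066) = sqrt(1118) ≈ 33.437)
a(U) = -4/5 + U
o = 1471/5 (o = 295 + (-4/5 + 0) = 295 - 4/5 = 1471/5 ≈ 294.20)
c*o = sqrt(1118)*(1471/5) = 1471*sqrt(1118)/5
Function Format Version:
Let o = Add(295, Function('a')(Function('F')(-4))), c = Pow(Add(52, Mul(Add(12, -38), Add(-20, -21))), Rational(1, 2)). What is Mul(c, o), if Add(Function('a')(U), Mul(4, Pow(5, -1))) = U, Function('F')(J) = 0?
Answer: Mul(Rational(1471, 5), Pow(1118, Rational(1, 2))) ≈ 9837.0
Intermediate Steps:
c = Pow(1118, Rational(1, 2)) (c = Pow(Add(52, Mul(-26, -41)), Rational(1, 2)) = Pow(Add(52, 1066), Rational(1, 2)) = Pow(1118, Rational(1, 2)) ≈ 33.437)
Function('a')(U) = Add(Rational(-4, 5), U)
o = Rational(1471, 5) (o = Add(295, Add(Rational(-4, 5), 0)) = Add(295, Rational(-4, 5)) = Rational(1471, 5) ≈ 294.20)
Mul(c, o) = Mul(Pow(1118, Rational(1, 2)), Rational(1471, 5)) = Mul(Rational(1471, 5), Pow(1118, Rational(1, 2)))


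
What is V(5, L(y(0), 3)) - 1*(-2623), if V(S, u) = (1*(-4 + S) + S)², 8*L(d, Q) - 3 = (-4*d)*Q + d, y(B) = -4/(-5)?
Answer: 2659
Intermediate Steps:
y(B) = ⅘ (y(B) = -4*(-⅕) = ⅘)
L(d, Q) = 3/8 + d/8 - Q*d/2 (L(d, Q) = 3/8 + ((-4*d)*Q + d)/8 = 3/8 + (-4*Q*d + d)/8 = 3/8 + (d - 4*Q*d)/8 = 3/8 + (d/8 - Q*d/2) = 3/8 + d/8 - Q*d/2)
V(S, u) = (-4 + 2*S)² (V(S, u) = ((-4 + S) + S)² = (-4 + 2*S)²)
V(5, L(y(0), 3)) - 1*(-2623) = 4*(-2 + 5)² - 1*(-2623) = 4*3² + 2623 = 4*9 + 2623 = 36 + 2623 = 2659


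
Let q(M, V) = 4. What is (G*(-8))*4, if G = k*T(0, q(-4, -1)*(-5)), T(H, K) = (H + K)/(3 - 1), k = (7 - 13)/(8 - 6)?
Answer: -960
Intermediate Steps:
k = -3 (k = -6/2 = -6*1/2 = -3)
T(H, K) = H/2 + K/2 (T(H, K) = (H + K)/2 = (H + K)*(1/2) = H/2 + K/2)
G = 30 (G = -3*((1/2)*0 + (4*(-5))/2) = -3*(0 + (1/2)*(-20)) = -3*(0 - 10) = -3*(-10) = 30)
(G*(-8))*4 = (30*(-8))*4 = -240*4 = -960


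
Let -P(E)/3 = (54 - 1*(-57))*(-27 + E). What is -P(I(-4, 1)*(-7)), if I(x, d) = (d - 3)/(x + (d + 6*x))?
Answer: -27491/3 ≈ -9163.7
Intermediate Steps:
I(x, d) = (-3 + d)/(d + 7*x)
P(E) = 8991 - 333*E (P(E) = -3*(54 - 1*(-57))*(-27 + E) = -3*(54 + 57)*(-27 + E) = -333*(-27 + E) = -3*(-2997 + 111*E) = 8991 - 333*E)
-P(I(-4, 1)*(-7)) = -(8991 - 333*(-3 + 1)/(1 + 7*(-4))*(-7)) = -(8991 - 333*-2/(1 - 28)*(-7)) = -(8991 - 333*-2/(-27)*(-7)) = -(8991 - 333*(-1/27*(-2))*(-7)) = -(8991 - 74*(-7)/3) = -(8991 - 333*(-14/27)) = -(8991 + 518/3) = -1*27491/3 = -27491/3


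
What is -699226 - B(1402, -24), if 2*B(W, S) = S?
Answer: -699214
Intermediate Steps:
B(W, S) = S/2
-699226 - B(1402, -24) = -699226 - (-24)/2 = -699226 - 1*(-12) = -699226 + 12 = -699214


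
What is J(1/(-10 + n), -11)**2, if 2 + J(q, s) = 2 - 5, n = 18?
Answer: 25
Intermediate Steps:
J(q, s) = -5 (J(q, s) = -2 + (2 - 5) = -2 - 3 = -5)
J(1/(-10 + n), -11)**2 = (-5)**2 = 25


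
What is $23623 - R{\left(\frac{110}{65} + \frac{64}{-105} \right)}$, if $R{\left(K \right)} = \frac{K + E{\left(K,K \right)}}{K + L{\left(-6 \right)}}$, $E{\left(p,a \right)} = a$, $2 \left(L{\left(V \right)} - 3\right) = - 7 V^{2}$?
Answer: $\frac{3931271747}{166417} \approx 23623.0$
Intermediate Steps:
$L{\left(V \right)} = 3 - \frac{7 V^{2}}{2}$ ($L{\left(V \right)} = 3 + \frac{\left(-7\right) V^{2}}{2} = 3 - \frac{7 V^{2}}{2}$)
$R{\left(K \right)} = \frac{2 K}{-123 + K}$ ($R{\left(K \right)} = \frac{K + K}{K + \left(3 - \frac{7 \left(-6\right)^{2}}{2}\right)} = \frac{2 K}{K + \left(3 - 126\right)} = \frac{2 K}{K - 123} = \frac{2 K}{-123 + K}$)
$23623 - R{\left(\frac{110}{65} + \frac{64}{-105} \right)} = 23623 - \frac{2 \left(\frac{110}{65} + \frac{64}{-105}\right)}{-123 + \left(\frac{110}{65} + \frac{64}{-105}\right)} = 23623 - \frac{2 \left(110 \cdot \frac{1}{65} + 64 \left(- \frac{1}{105}\right)\right)}{-123 + \left(110 \cdot \frac{1}{65} + 64 \left(- \frac{1}{105}\right)\right)} = 23623 - \frac{2 \left(\frac{22}{13} - \frac{64}{105}\right)}{-123 + \left(\frac{22}{13} - \frac{64}{105}\right)} = 23623 - 2 \cdot \frac{1478}{1365} \frac{1}{-123 + \frac{1478}{1365}} = 23623 - 2 \cdot \frac{1478}{1365} \frac{1}{- \frac{166417}{1365}} = 23623 - 2 \cdot \frac{1478}{1365} \left(- \frac{1365}{166417}\right) = 23623 - - \frac{2956}{166417} = 23623 + \frac{2956}{166417} = \frac{3931271747}{166417}$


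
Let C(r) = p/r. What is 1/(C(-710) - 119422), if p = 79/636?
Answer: -451560/53926198399 ≈ -8.3737e-6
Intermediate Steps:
p = 79/636 (p = 79*(1/636) = 79/636 ≈ 0.12421)
C(r) = 79/(636*r)
1/(C(-710) - 119422) = 1/((79/636)/(-710) - 119422) = 1/((79/636)*(-1/710) - 119422) = 1/(-79/451560 - 119422) = 1/(-53926198399/451560) = -451560/53926198399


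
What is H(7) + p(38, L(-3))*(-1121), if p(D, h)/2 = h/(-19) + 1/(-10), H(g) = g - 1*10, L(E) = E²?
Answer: 6416/5 ≈ 1283.2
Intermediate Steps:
H(g) = -10 + g (H(g) = g - 10 = -10 + g)
p(D, h) = -⅕ - 2*h/19 (p(D, h) = 2*(h/(-19) + 1/(-10)) = 2*(h*(-1/19) + 1*(-⅒)) = 2*(-h/19 - ⅒) = 2*(-⅒ - h/19) = -⅕ - 2*h/19)
H(7) + p(38, L(-3))*(-1121) = (-10 + 7) + (-⅕ - 2/19*(-3)²)*(-1121) = -3 + (-⅕ - 2/19*9)*(-1121) = -3 + (-⅕ - 18/19)*(-1121) = -3 - 109/95*(-1121) = -3 + 6431/5 = 6416/5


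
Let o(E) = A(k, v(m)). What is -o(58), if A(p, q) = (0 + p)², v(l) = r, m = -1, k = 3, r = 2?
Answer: -9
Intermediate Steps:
v(l) = 2
A(p, q) = p²
o(E) = 9 (o(E) = 3² = 9)
-o(58) = -1*9 = -9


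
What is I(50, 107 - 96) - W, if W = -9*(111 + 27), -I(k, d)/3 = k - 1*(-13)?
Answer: 1053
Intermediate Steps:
I(k, d) = -39 - 3*k (I(k, d) = -3*(k - 1*(-13)) = -3*(k + 13) = -3*(13 + k) = -39 - 3*k)
W = -1242 (W = -9*138 = -1242)
I(50, 107 - 96) - W = (-39 - 3*50) - 1*(-1242) = (-39 - 150) + 1242 = -189 + 1242 = 1053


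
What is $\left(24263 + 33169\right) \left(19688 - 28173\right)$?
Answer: $-487310520$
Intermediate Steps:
$\left(24263 + 33169\right) \left(19688 - 28173\right) = 57432 \left(-8485\right) = -487310520$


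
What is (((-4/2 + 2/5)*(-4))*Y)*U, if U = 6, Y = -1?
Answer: -192/5 ≈ -38.400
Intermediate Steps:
(((-4/2 + 2/5)*(-4))*Y)*U = (((-4/2 + 2/5)*(-4))*(-1))*6 = (((-4*1/2 + 2*(1/5))*(-4))*(-1))*6 = (((-2 + 2/5)*(-4))*(-1))*6 = (-8/5*(-4)*(-1))*6 = ((32/5)*(-1))*6 = -32/5*6 = -192/5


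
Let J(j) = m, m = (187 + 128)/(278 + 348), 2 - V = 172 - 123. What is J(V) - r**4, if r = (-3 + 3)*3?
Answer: 315/626 ≈ 0.50319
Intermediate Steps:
r = 0 (r = 0*3 = 0)
V = -47 (V = 2 - (172 - 123) = 2 - 1*49 = 2 - 49 = -47)
m = 315/626 ≈ 0.50319
J(j) = 315/626
J(V) - r**4 = 315/626 - 1*0**4 = 315/626 - 1*0 = 315/626 + 0 = 315/626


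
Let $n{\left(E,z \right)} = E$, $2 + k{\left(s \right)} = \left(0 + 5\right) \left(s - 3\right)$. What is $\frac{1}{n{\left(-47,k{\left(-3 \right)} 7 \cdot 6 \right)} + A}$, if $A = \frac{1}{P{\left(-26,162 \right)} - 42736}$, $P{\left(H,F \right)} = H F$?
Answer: $- \frac{46948}{2206557} \approx -0.021277$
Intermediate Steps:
$k{\left(s \right)} = -17 + 5 s$ ($k{\left(s \right)} = -2 + \left(0 + 5\right) \left(s - 3\right) = -2 + 5 \left(-3 + s\right) = -2 + \left(-15 + 5 s\right) = -17 + 5 s$)
$P{\left(H,F \right)} = F H$
$A = - \frac{1}{46948}$ ($A = \frac{1}{162 \left(-26\right) - 42736} = \frac{1}{-4212 - 42736} = \frac{1}{-46948} = - \frac{1}{46948} \approx -2.13 \cdot 10^{-5}$)
$\frac{1}{n{\left(-47,k{\left(-3 \right)} 7 \cdot 6 \right)} + A} = \frac{1}{-47 - \frac{1}{46948}} = \frac{1}{- \frac{2206557}{46948}} = - \frac{46948}{2206557}$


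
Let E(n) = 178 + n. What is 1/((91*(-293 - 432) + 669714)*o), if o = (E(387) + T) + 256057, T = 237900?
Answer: 1/298562217758 ≈ 3.3494e-12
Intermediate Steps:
o = 494522 (o = ((178 + 387) + 237900) + 256057 = (565 + 237900) + 256057 = 238465 + 256057 = 494522)
1/((91*(-293 - 432) + 669714)*o) = 1/((91*(-293 - 432) + 669714)*494522) = (1/494522)/(91*(-725) + 669714) = (1/494522)/(-65975 + 669714) = (1/494522)/603739 = (1/603739)*(1/494522) = 1/298562217758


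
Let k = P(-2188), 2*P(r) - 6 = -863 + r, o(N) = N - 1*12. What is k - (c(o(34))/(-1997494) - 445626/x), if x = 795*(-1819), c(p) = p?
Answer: -1466254127040503/962862020290 ≈ -1522.8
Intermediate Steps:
o(N) = -12 + N (o(N) = N - 12 = -12 + N)
P(r) = -857/2 + r/2 (P(r) = 3 + (-863 + r)/2 = 3 + (-863/2 + r/2) = -857/2 + r/2)
k = -3045/2 (k = -857/2 + (1/2)*(-2188) = -857/2 - 1094 = -3045/2 ≈ -1522.5)
x = -1446105
k - (c(o(34))/(-1997494) - 445626/x) = -3045/2 - ((-12 + 34)/(-1997494) - 445626/(-1446105)) = -3045/2 - (22*(-1/1997494) - 445626*(-1/1446105)) = -3045/2 - (-11/998747 + 148542/482035) = -3045/2 - 1*148350574489/481431010145 = -3045/2 - 148350574489/481431010145 = -1466254127040503/962862020290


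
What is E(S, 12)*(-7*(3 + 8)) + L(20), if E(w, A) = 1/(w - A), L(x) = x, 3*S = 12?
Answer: 237/8 ≈ 29.625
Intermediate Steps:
S = 4 (S = (⅓)*12 = 4)
E(S, 12)*(-7*(3 + 8)) + L(20) = (-7*(3 + 8))/(4 - 1*12) + 20 = (-7*11)/(4 - 12) + 20 = -77/(-8) + 20 = -⅛*(-77) + 20 = 77/8 + 20 = 237/8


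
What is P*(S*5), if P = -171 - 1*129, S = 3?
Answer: -4500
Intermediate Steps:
P = -300 (P = -171 - 129 = -300)
P*(S*5) = -900*5 = -300*15 = -4500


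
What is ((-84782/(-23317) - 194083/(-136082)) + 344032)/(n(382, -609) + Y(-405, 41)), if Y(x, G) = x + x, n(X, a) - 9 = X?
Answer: -1091637853441243/1329497053486 ≈ -821.09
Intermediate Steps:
n(X, a) = 9 + X
Y(x, G) = 2*x
((-84782/(-23317) - 194083/(-136082)) + 344032)/(n(382, -609) + Y(-405, 41)) = ((-84782/(-23317) - 194083/(-136082)) + 344032)/((9 + 382) + 2*(-405)) = ((-84782*(-1/23317) - 194083*(-1/136082)) + 344032)/(391 - 810) = ((84782/23317 + 194083/136082) + 344032)/(-419) = (16062737435/3173023994 + 344032)*(-1/419) = (1091637853441243/3173023994)*(-1/419) = -1091637853441243/1329497053486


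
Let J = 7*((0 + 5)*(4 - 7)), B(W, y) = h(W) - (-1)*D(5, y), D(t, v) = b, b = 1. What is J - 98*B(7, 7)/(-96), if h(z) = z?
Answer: -581/6 ≈ -96.833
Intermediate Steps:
D(t, v) = 1
B(W, y) = 1 + W (B(W, y) = W - (-1) = W - 1*(-1) = W + 1 = 1 + W)
J = -105 (J = 7*(5*(-3)) = 7*(-15) = -105)
J - 98*B(7, 7)/(-96) = -105 - 98*(1 + 7)/(-96) = -105 - 784*(-1)/96 = -105 - 98*(-1/12) = -105 + 49/6 = -581/6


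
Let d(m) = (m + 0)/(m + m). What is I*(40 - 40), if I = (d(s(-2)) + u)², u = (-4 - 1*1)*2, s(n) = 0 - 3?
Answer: 0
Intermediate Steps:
s(n) = -3
d(m) = ½ (d(m) = m/((2*m)) = m*(1/(2*m)) = ½)
u = -10 (u = (-4 - 1)*2 = -5*2 = -10)
I = 361/4 (I = (½ - 10)² = (-19/2)² = 361/4 ≈ 90.250)
I*(40 - 40) = 361*(40 - 40)/4 = (361/4)*0 = 0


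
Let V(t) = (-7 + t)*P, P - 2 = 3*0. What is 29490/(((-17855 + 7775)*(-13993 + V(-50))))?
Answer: 983/4739952 ≈ 0.00020739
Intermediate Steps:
P = 2 (P = 2 + 3*0 = 2 + 0 = 2)
V(t) = -14 + 2*t (V(t) = (-7 + t)*2 = -14 + 2*t)
29490/(((-17855 + 7775)*(-13993 + V(-50)))) = 29490/(((-17855 + 7775)*(-13993 + (-14 + 2*(-50))))) = 29490/((-10080*(-13993 + (-14 - 100)))) = 29490/((-10080*(-13993 - 114))) = 29490/((-10080*(-14107))) = 29490/142198560 = 29490*(1/142198560) = 983/4739952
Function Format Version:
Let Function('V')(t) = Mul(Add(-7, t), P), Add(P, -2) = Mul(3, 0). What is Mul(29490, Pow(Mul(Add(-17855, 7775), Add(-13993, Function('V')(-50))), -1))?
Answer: Rational(983, 4739952) ≈ 0.00020739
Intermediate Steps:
P = 2 (P = Add(2, Mul(3, 0)) = Add(2, 0) = 2)
Function('V')(t) = Add(-14, Mul(2, t)) (Function('V')(t) = Mul(Add(-7, t), 2) = Add(-14, Mul(2, t)))
Mul(29490, Pow(Mul(Add(-17855, 7775), Add(-13993, Function('V')(-50))), -1)) = Mul(29490, Pow(Mul(Add(-17855, 7775), Add(-13993, Add(-14, Mul(2, -50)))), -1)) = Mul(29490, Pow(Mul(-10080, Add(-13993, Add(-14, -100))), -1)) = Mul(29490, Pow(Mul(-10080, Add(-13993, -114)), -1)) = Mul(29490, Pow(Mul(-10080, -14107), -1)) = Mul(29490, Pow(142198560, -1)) = Mul(29490, Rational(1, 142198560)) = Rational(983, 4739952)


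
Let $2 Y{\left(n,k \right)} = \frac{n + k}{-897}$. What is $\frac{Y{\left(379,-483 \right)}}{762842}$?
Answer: $\frac{2}{26318049} \approx 7.5994 \cdot 10^{-8}$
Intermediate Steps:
$Y{\left(n,k \right)} = - \frac{k}{1794} - \frac{n}{1794}$ ($Y{\left(n,k \right)} = \frac{\left(n + k\right) \frac{1}{-897}}{2} = \frac{\left(k + n\right) \left(- \frac{1}{897}\right)}{2} = \frac{- \frac{k}{897} - \frac{n}{897}}{2} = - \frac{k}{1794} - \frac{n}{1794}$)
$\frac{Y{\left(379,-483 \right)}}{762842} = \frac{\left(- \frac{1}{1794}\right) \left(-483\right) - \frac{379}{1794}}{762842} = \left(\frac{7}{26} - \frac{379}{1794}\right) \frac{1}{762842} = \frac{4}{69} \cdot \frac{1}{762842} = \frac{2}{26318049}$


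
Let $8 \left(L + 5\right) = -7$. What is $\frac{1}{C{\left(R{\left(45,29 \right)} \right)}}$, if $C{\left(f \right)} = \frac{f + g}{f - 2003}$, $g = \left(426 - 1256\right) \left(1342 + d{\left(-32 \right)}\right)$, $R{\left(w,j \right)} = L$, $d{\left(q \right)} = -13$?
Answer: $\frac{1461}{802237} \approx 0.0018212$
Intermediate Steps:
$L = - \frac{47}{8}$ ($L = -5 + \frac{1}{8} \left(-7\right) = -5 - \frac{7}{8} = - \frac{47}{8} \approx -5.875$)
$R{\left(w,j \right)} = - \frac{47}{8}$
$g = -1103070$ ($g = \left(426 - 1256\right) \left(1342 - 13\right) = \left(-830\right) 1329 = -1103070$)
$C{\left(f \right)} = \frac{-1103070 + f}{-2003 + f}$ ($C{\left(f \right)} = \frac{f - 1103070}{f - 2003} = \frac{-1103070 + f}{-2003 + f}$)
$\frac{1}{C{\left(R{\left(45,29 \right)} \right)}} = \frac{1}{\frac{1}{-2003 - \frac{47}{8}} \left(-1103070 - \frac{47}{8}\right)} = \frac{1}{\frac{1}{- \frac{16071}{8}} \left(- \frac{8824607}{8}\right)} = \frac{1}{\left(- \frac{8}{16071}\right) \left(- \frac{8824607}{8}\right)} = \frac{1}{\frac{802237}{1461}} = \frac{1461}{802237}$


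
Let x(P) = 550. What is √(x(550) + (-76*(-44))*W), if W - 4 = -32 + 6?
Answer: I*√73018 ≈ 270.22*I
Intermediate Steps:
W = -22 (W = 4 + (-32 + 6) = 4 - 26 = -22)
√(x(550) + (-76*(-44))*W) = √(550 - 76*(-44)*(-22)) = √(550 + 3344*(-22)) = √(550 - 73568) = √(-73018) = I*√73018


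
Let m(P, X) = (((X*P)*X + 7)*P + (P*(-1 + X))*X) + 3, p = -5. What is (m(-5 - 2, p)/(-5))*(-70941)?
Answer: 68741829/5 ≈ 1.3748e+7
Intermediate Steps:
m(P, X) = 3 + P*(7 + P*X**2) + P*X*(-1 + X) (m(P, X) = (((P*X)*X + 7)*P + P*X*(-1 + X)) + 3 = ((P*X**2 + 7)*P + P*X*(-1 + X)) + 3 = ((7 + P*X**2)*P + P*X*(-1 + X)) + 3 = (P*(7 + P*X**2) + P*X*(-1 + X)) + 3 = 3 + P*(7 + P*X**2) + P*X*(-1 + X))
(m(-5 - 2, p)/(-5))*(-70941) = ((3 + 7*(-5 - 2) + (-5 - 2)*(-5)**2 + (-5 - 2)**2*(-5)**2 - 1*(-5 - 2)*(-5))/(-5))*(-70941) = ((3 + 7*(-7) - 7*25 + (-7)**2*25 - 1*(-7)*(-5))*(-1/5))*(-70941) = ((3 - 49 - 175 + 49*25 - 35)*(-1/5))*(-70941) = ((3 - 49 - 175 + 1225 - 35)*(-1/5))*(-70941) = (969*(-1/5))*(-70941) = -969/5*(-70941) = 68741829/5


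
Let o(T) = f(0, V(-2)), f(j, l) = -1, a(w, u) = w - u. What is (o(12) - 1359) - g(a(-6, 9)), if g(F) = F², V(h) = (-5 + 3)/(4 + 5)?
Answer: -1585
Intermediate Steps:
V(h) = -2/9
o(T) = -1
(o(12) - 1359) - g(a(-6, 9)) = (-1 - 1359) - (-6 - 1*9)² = -1360 - (-6 - 9)² = -1360 - 1*(-15)² = -1360 - 1*225 = -1360 - 225 = -1585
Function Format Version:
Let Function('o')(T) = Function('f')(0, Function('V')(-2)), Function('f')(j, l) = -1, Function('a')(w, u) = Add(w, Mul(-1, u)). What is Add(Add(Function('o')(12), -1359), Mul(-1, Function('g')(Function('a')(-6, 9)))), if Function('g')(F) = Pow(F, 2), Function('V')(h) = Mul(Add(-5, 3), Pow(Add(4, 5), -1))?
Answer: -1585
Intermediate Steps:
Function('V')(h) = Rational(-2, 9) (Function('V')(h) = Mul(-2, Pow(9, -1)) = Mul(-2, Rational(1, 9)) = Rational(-2, 9))
Function('o')(T) = -1
Add(Add(Function('o')(12), -1359), Mul(-1, Function('g')(Function('a')(-6, 9)))) = Add(Add(-1, -1359), Mul(-1, Pow(Add(-6, Mul(-1, 9)), 2))) = Add(-1360, Mul(-1, Pow(Add(-6, -9), 2))) = Add(-1360, Mul(-1, Pow(-15, 2))) = Add(-1360, Mul(-1, 225)) = Add(-1360, -225) = -1585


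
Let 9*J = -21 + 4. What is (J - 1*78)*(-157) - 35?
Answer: 112568/9 ≈ 12508.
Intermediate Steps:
J = -17/9 (J = (-21 + 4)/9 = (⅑)*(-17) = -17/9 ≈ -1.8889)
(J - 1*78)*(-157) - 35 = (-17/9 - 1*78)*(-157) - 35 = (-17/9 - 78)*(-157) - 35 = -719/9*(-157) - 35 = 112883/9 - 35 = 112568/9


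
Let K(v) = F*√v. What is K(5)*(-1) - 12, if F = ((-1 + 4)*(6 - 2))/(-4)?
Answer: -12 + 3*√5 ≈ -5.2918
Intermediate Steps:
F = -3 (F = (3*4)*(-¼) = 12*(-¼) = -3)
K(v) = -3*√v
K(5)*(-1) - 12 = -3*√5*(-1) - 12 = 3*√5 - 12 = -12 + 3*√5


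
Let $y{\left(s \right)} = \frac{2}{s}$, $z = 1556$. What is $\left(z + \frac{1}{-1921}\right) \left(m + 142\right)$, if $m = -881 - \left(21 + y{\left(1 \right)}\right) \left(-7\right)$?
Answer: $- \frac{101628550}{113} \approx -8.9937 \cdot 10^{5}$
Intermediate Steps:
$m = -720$ ($m = -881 - \left(21 + \frac{2}{1}\right) \left(-7\right) = -881 - \left(21 + 2 \cdot 1\right) \left(-7\right) = -881 - \left(21 + 2\right) \left(-7\right) = -881 - 23 \left(-7\right) = -881 - -161 = -881 + 161 = -720$)
$\left(z + \frac{1}{-1921}\right) \left(m + 142\right) = \left(1556 + \frac{1}{-1921}\right) \left(-720 + 142\right) = \left(1556 - \frac{1}{1921}\right) \left(-578\right) = \frac{2989075}{1921} \left(-578\right) = - \frac{101628550}{113}$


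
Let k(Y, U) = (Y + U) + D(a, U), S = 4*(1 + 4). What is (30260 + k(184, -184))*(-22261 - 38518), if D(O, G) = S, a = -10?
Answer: -1840388120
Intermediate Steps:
S = 20 (S = 4*5 = 20)
D(O, G) = 20
k(Y, U) = 20 + U + Y (k(Y, U) = (Y + U) + 20 = (U + Y) + 20 = 20 + U + Y)
(30260 + k(184, -184))*(-22261 - 38518) = (30260 + (20 - 184 + 184))*(-22261 - 38518) = (30260 + 20)*(-60779) = 30280*(-60779) = -1840388120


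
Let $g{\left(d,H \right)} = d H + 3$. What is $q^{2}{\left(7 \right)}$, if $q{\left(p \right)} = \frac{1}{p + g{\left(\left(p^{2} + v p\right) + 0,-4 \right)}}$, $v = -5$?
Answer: $\frac{1}{2116} \approx 0.00047259$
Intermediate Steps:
$g{\left(d,H \right)} = 3 + H d$ ($g{\left(d,H \right)} = H d + 3 = 3 + H d$)
$q{\left(p \right)} = \frac{1}{3 - 4 p^{2} + 21 p}$ ($q{\left(p \right)} = \frac{1}{p - \left(-3 + 4 \left(\left(p^{2} - 5 p\right) + 0\right)\right)} = \frac{1}{p - \left(-3 + 4 \left(p^{2} - 5 p\right)\right)} = \frac{1}{p - \left(-3 - 20 p + 4 p^{2}\right)} = \frac{1}{p + \left(3 - 4 p^{2} + 20 p\right)} = \frac{1}{3 - 4 p^{2} + 21 p}$)
$q^{2}{\left(7 \right)} = \left(\frac{1}{3 + 7 - 28 \left(-5 + 7\right)}\right)^{2} = \left(\frac{1}{3 + 7 - 28 \cdot 2}\right)^{2} = \left(\frac{1}{3 + 7 - 56}\right)^{2} = \left(\frac{1}{-46}\right)^{2} = \left(- \frac{1}{46}\right)^{2} = \frac{1}{2116}$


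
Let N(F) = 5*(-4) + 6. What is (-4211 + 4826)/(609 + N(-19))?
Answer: 123/119 ≈ 1.0336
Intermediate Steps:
N(F) = -14 (N(F) = -20 + 6 = -14)
(-4211 + 4826)/(609 + N(-19)) = (-4211 + 4826)/(609 - 14) = 615/595 = 615*(1/595) = 123/119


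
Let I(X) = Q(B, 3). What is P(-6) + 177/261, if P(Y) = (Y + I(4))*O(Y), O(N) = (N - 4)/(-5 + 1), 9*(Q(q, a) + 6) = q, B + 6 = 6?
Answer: -2551/87 ≈ -29.322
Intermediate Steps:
B = 0 (B = -6 + 6 = 0)
Q(q, a) = -6 + q/9
O(N) = 1 - N/4 (O(N) = (-4 + N)/(-4) = (-4 + N)*(-¼) = 1 - N/4)
I(X) = -6 (I(X) = -6 + (⅑)*0 = -6 + 0 = -6)
P(Y) = (1 - Y/4)*(-6 + Y) (P(Y) = (Y - 6)*(1 - Y/4) = (-6 + Y)*(1 - Y/4) = (1 - Y/4)*(-6 + Y))
P(-6) + 177/261 = -(-6 - 6)*(-4 - 6)/4 + 177/261 = -¼*(-12)*(-10) + 177*(1/261) = -30 + 59/87 = -2551/87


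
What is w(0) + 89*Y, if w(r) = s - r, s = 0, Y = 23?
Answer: 2047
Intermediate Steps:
w(r) = -r (w(r) = 0 - r = -r)
w(0) + 89*Y = -1*0 + 89*23 = 0 + 2047 = 2047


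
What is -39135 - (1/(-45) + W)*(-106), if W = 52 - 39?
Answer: -1699171/45 ≈ -37759.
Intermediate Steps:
W = 13
-39135 - (1/(-45) + W)*(-106) = -39135 - (1/(-45) + 13)*(-106) = -39135 - (-1/45 + 13)*(-106) = -39135 - 584*(-106)/45 = -39135 - 1*(-61904/45) = -39135 + 61904/45 = -1699171/45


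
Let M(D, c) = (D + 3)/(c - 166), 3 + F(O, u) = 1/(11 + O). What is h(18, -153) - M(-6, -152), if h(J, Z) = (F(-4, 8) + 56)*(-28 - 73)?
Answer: -3982639/742 ≈ -5367.4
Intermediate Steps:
F(O, u) = -3 + 1/(11 + O)
M(D, c) = (3 + D)/(-166 + c)
h(J, Z) = -37572/7 (h(J, Z) = ((-32 - 3*(-4))/(11 - 4) + 56)*(-28 - 73) = ((-32 + 12)/7 + 56)*(-101) = ((⅐)*(-20) + 56)*(-101) = (-20/7 + 56)*(-101) = (372/7)*(-101) = -37572/7)
h(18, -153) - M(-6, -152) = -37572/7 - (3 - 6)/(-166 - 152) = -37572/7 - (-3)/(-318) = -37572/7 - (-1)*(-3)/318 = -37572/7 - 1*1/106 = -37572/7 - 1/106 = -3982639/742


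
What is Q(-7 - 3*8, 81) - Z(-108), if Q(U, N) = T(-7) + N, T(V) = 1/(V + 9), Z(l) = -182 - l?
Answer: 311/2 ≈ 155.50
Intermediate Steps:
T(V) = 1/(9 + V)
Q(U, N) = 1/2 + N (Q(U, N) = 1/(9 - 7) + N = 1/2 + N)
Q(-7 - 3*8, 81) - Z(-108) = (1/2 + 81) - (-182 - 1*(-108)) = 163/2 - (-182 + 108) = 163/2 - 1*(-74) = 163/2 + 74 = 311/2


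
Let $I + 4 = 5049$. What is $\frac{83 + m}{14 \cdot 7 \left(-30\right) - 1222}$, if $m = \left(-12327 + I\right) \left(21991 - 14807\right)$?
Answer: $\frac{52313805}{4162} \approx 12569.0$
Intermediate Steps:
$I = 5045$ ($I = -4 + 5049 = 5045$)
$m = -52313888$ ($m = \left(-12327 + 5045\right) \left(21991 - 14807\right) = \left(-7282\right) 7184 = -52313888$)
$\frac{83 + m}{14 \cdot 7 \left(-30\right) - 1222} = \frac{83 - 52313888}{14 \cdot 7 \left(-30\right) - 1222} = - \frac{52313805}{98 \left(-30\right) - 1222} = - \frac{52313805}{-2940 - 1222} = - \frac{52313805}{-4162} = \left(-52313805\right) \left(- \frac{1}{4162}\right) = \frac{52313805}{4162}$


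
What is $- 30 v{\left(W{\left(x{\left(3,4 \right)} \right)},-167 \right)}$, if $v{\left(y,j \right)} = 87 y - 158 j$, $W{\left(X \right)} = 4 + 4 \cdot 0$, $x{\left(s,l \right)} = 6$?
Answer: $-802020$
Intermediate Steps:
$W{\left(X \right)} = 4$ ($W{\left(X \right)} = 4 + 0 = 4$)
$v{\left(y,j \right)} = - 158 j + 87 y$
$- 30 v{\left(W{\left(x{\left(3,4 \right)} \right)},-167 \right)} = - 30 \left(\left(-158\right) \left(-167\right) + 87 \cdot 4\right) = - 30 \left(26386 + 348\right) = \left(-30\right) 26734 = -802020$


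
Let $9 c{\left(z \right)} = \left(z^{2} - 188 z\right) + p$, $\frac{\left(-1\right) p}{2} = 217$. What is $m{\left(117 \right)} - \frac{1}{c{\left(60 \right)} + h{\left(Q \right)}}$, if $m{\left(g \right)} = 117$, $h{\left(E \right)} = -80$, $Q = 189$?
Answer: $\frac{1033587}{8834} \approx 117.0$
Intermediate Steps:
$p = -434$ ($p = \left(-2\right) 217 = -434$)
$c{\left(z \right)} = - \frac{434}{9} - \frac{188 z}{9} + \frac{z^{2}}{9}$ ($c{\left(z \right)} = \frac{\left(z^{2} - 188 z\right) - 434}{9} = \frac{-434 + z^{2} - 188 z}{9} = - \frac{434}{9} - \frac{188 z}{9} + \frac{z^{2}}{9}$)
$m{\left(117 \right)} - \frac{1}{c{\left(60 \right)} + h{\left(Q \right)}} = 117 - \frac{1}{\left(- \frac{434}{9} - \frac{3760}{3} + \frac{60^{2}}{9}\right) - 80} = 117 - \frac{1}{\left(- \frac{434}{9} - \frac{3760}{3} + \frac{1}{9} \cdot 3600\right) - 80} = 117 - \frac{1}{\left(- \frac{434}{9} - \frac{3760}{3} + 400\right) - 80} = 117 - \frac{1}{- \frac{8114}{9} - 80} = 117 - \frac{1}{- \frac{8834}{9}} = 117 - - \frac{9}{8834} = 117 + \frac{9}{8834} = \frac{1033587}{8834}$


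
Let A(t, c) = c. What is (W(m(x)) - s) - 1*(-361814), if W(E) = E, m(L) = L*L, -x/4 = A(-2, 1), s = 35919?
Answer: 325911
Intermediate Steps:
x = -4 (x = -4*1 = -4)
m(L) = L**2
(W(m(x)) - s) - 1*(-361814) = ((-4)**2 - 1*35919) - 1*(-361814) = (16 - 35919) + 361814 = -35903 + 361814 = 325911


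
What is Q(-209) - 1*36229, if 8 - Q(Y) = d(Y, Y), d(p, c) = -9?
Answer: -36212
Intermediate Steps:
Q(Y) = 17 (Q(Y) = 8 - 1*(-9) = 8 + 9 = 17)
Q(-209) - 1*36229 = 17 - 1*36229 = 17 - 36229 = -36212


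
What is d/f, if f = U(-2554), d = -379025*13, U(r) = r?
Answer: 4927325/2554 ≈ 1929.3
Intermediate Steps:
d = -4927325
f = -2554
d/f = -4927325/(-2554) = -4927325*(-1/2554) = 4927325/2554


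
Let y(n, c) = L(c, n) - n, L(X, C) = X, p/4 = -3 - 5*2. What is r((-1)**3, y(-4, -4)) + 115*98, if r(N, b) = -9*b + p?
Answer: 11218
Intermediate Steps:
p = -52 (p = 4*(-3 - 5*2) = 4*(-3 - 1*10) = 4*(-3 - 10) = 4*(-13) = -52)
y(n, c) = c - n
r(N, b) = -52 - 9*b (r(N, b) = -9*b - 52 = -52 - 9*b)
r((-1)**3, y(-4, -4)) + 115*98 = (-52 - 9*(-4 - 1*(-4))) + 115*98 = (-52 - 9*(-4 + 4)) + 11270 = (-52 - 9*0) + 11270 = (-52 + 0) + 11270 = -52 + 11270 = 11218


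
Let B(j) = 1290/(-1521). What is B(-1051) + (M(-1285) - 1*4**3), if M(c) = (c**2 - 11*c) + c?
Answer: 843653147/507 ≈ 1.6640e+6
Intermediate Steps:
B(j) = -430/507 (B(j) = 1290*(-1/1521) = -430/507)
M(c) = c**2 - 10*c
B(-1051) + (M(-1285) - 1*4**3) = -430/507 + (-1285*(-10 - 1285) - 1*4**3) = -430/507 + (-1285*(-1295) - 1*64) = -430/507 + (1664075 - 64) = -430/507 + 1664011 = 843653147/507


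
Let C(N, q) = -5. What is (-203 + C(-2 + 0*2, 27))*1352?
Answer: -281216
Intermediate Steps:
(-203 + C(-2 + 0*2, 27))*1352 = (-203 - 5)*1352 = -208*1352 = -281216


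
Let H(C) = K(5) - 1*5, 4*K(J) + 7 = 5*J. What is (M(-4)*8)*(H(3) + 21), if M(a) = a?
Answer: -656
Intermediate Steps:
K(J) = -7/4 + 5*J/4 (K(J) = -7/4 + (5*J)/4 = -7/4 + 5*J/4)
H(C) = -1/2 (H(C) = (-7/4 + (5/4)*5) - 1*5 = (-7/4 + 25/4) - 5 = 9/2 - 5 = -1/2)
(M(-4)*8)*(H(3) + 21) = (-4*8)*(-1/2 + 21) = -32*41/2 = -656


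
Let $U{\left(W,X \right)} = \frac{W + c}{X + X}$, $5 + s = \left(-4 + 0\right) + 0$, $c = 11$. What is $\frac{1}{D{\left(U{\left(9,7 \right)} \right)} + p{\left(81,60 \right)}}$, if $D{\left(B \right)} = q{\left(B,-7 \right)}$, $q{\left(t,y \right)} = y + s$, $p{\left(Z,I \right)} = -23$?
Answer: $- \frac{1}{39} \approx -0.025641$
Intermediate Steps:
$s = -9$ ($s = -5 + \left(\left(-4 + 0\right) + 0\right) = -5 + \left(-4 + 0\right) = -5 - 4 = -9$)
$U{\left(W,X \right)} = \frac{11 + W}{2 X}$ ($U{\left(W,X \right)} = \frac{W + 11}{X + X} = \frac{11 + W}{2 X}$)
$q{\left(t,y \right)} = -9 + y$ ($q{\left(t,y \right)} = y - 9 = -9 + y$)
$D{\left(B \right)} = -16$ ($D{\left(B \right)} = -9 - 7 = -16$)
$\frac{1}{D{\left(U{\left(9,7 \right)} \right)} + p{\left(81,60 \right)}} = \frac{1}{-16 - 23} = \frac{1}{-39} = - \frac{1}{39}$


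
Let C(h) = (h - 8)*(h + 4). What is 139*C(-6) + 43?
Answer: 3935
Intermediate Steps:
C(h) = (-8 + h)*(4 + h)
139*C(-6) + 43 = 139*(-32 + (-6)² - 4*(-6)) + 43 = 139*(-32 + 36 + 24) + 43 = 139*28 + 43 = 3892 + 43 = 3935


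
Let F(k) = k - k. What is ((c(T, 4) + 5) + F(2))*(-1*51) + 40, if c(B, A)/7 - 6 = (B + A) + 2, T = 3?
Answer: -5570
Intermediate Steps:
F(k) = 0
c(B, A) = 56 + 7*A + 7*B (c(B, A) = 42 + 7*((B + A) + 2) = 42 + 7*((A + B) + 2) = 42 + 7*(2 + A + B) = 42 + (14 + 7*A + 7*B) = 56 + 7*A + 7*B)
((c(T, 4) + 5) + F(2))*(-1*51) + 40 = (((56 + 7*4 + 7*3) + 5) + 0)*(-1*51) + 40 = (((56 + 28 + 21) + 5) + 0)*(-51) + 40 = ((105 + 5) + 0)*(-51) + 40 = (110 + 0)*(-51) + 40 = 110*(-51) + 40 = -5610 + 40 = -5570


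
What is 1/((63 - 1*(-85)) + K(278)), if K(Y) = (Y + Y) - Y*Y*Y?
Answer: -1/21484248 ≈ -4.6546e-8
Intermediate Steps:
K(Y) = -Y³ + 2*Y (K(Y) = 2*Y - Y²*Y = 2*Y - Y³ = -Y³ + 2*Y)
1/((63 - 1*(-85)) + K(278)) = 1/((63 - 1*(-85)) + 278*(2 - 1*278²)) = 1/((63 + 85) + 278*(2 - 1*77284)) = 1/(148 + 278*(2 - 77284)) = 1/(148 + 278*(-77282)) = 1/(148 - 21484396) = 1/(-21484248) = -1/21484248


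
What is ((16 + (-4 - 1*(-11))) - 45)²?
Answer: 484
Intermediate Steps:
((16 + (-4 - 1*(-11))) - 45)² = ((16 + (-4 + 11)) - 45)² = ((16 + 7) - 45)² = (23 - 45)² = (-22)² = 484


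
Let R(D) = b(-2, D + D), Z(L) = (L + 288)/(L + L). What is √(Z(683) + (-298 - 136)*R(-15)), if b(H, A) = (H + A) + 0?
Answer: √25915723314/1366 ≈ 117.85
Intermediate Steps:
Z(L) = (288 + L)/(2*L) (Z(L) = (288 + L)/((2*L)) = (288 + L)*(1/(2*L)) = (288 + L)/(2*L))
b(H, A) = A + H (b(H, A) = (A + H) + 0 = A + H)
R(D) = -2 + 2*D (R(D) = (D + D) - 2 = 2*D - 2 = -2 + 2*D)
√(Z(683) + (-298 - 136)*R(-15)) = √((½)*(288 + 683)/683 + (-298 - 136)*(-2 + 2*(-15))) = √((½)*(1/683)*971 - 434*(-2 - 30)) = √(971/1366 - 434*(-32)) = √(971/1366 + 13888) = √(18971979/1366) = √25915723314/1366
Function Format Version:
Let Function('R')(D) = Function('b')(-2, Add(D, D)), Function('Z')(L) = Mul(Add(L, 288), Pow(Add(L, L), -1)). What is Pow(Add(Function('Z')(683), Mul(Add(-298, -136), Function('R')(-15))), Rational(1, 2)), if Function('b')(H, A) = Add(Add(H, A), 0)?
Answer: Mul(Rational(1, 1366), Pow(25915723314, Rational(1, 2))) ≈ 117.85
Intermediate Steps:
Function('Z')(L) = Mul(Rational(1, 2), Pow(L, -1), Add(288, L)) (Function('Z')(L) = Mul(Add(288, L), Pow(Mul(2, L), -1)) = Mul(Add(288, L), Mul(Rational(1, 2), Pow(L, -1))) = Mul(Rational(1, 2), Pow(L, -1), Add(288, L)))
Function('b')(H, A) = Add(A, H) (Function('b')(H, A) = Add(Add(A, H), 0) = Add(A, H))
Function('R')(D) = Add(-2, Mul(2, D)) (Function('R')(D) = Add(Add(D, D), -2) = Add(Mul(2, D), -2) = Add(-2, Mul(2, D)))
Pow(Add(Function('Z')(683), Mul(Add(-298, -136), Function('R')(-15))), Rational(1, 2)) = Pow(Add(Mul(Rational(1, 2), Pow(683, -1), Add(288, 683)), Mul(Add(-298, -136), Add(-2, Mul(2, -15)))), Rational(1, 2)) = Pow(Add(Mul(Rational(1, 2), Rational(1, 683), 971), Mul(-434, Add(-2, -30))), Rational(1, 2)) = Pow(Add(Rational(971, 1366), Mul(-434, -32)), Rational(1, 2)) = Pow(Add(Rational(971, 1366), 13888), Rational(1, 2)) = Pow(Rational(18971979, 1366), Rational(1, 2)) = Mul(Rational(1, 1366), Pow(25915723314, Rational(1, 2)))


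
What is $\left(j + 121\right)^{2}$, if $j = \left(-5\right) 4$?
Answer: $10201$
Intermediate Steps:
$j = -20$
$\left(j + 121\right)^{2} = \left(-20 + 121\right)^{2} = 101^{2} = 10201$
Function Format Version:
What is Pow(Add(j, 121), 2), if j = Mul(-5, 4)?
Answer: 10201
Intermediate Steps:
j = -20
Pow(Add(j, 121), 2) = Pow(Add(-20, 121), 2) = Pow(101, 2) = 10201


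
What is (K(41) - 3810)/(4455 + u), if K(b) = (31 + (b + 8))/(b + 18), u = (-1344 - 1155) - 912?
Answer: -112355/30798 ≈ -3.6481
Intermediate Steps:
u = -3411 (u = -2499 - 912 = -3411)
K(b) = (39 + b)/(18 + b) (K(b) = (31 + (8 + b))/(18 + b) = (39 + b)/(18 + b))
(K(41) - 3810)/(4455 + u) = ((39 + 41)/(18 + 41) - 3810)/(4455 - 3411) = (80/59 - 3810)/1044 = ((1/59)*80 - 3810)*(1/1044) = (80/59 - 3810)*(1/1044) = -224710/59*1/1044 = -112355/30798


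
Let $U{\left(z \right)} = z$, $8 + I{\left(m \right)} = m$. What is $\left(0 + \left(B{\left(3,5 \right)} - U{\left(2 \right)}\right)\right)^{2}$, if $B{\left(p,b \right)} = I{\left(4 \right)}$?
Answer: $36$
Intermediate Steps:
$I{\left(m \right)} = -8 + m$
$B{\left(p,b \right)} = -4$ ($B{\left(p,b \right)} = -8 + 4 = -4$)
$\left(0 + \left(B{\left(3,5 \right)} - U{\left(2 \right)}\right)\right)^{2} = \left(0 - 6\right)^{2} = \left(-6\right)^{2} = 36$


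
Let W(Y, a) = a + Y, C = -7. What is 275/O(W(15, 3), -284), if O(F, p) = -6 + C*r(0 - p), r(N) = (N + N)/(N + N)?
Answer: -275/13 ≈ -21.154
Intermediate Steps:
W(Y, a) = Y + a
r(N) = 1 (r(N) = (2*N)/((2*N)) = (2*N)*(1/(2*N)) = 1)
O(F, p) = -13 (O(F, p) = -6 - 7*1 = -6 - 7 = -13)
275/O(W(15, 3), -284) = 275/(-13) = 275*(-1/13) = -275/13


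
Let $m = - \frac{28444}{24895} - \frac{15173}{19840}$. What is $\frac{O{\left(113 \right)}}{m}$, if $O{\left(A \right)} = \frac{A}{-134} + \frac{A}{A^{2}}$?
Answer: $\frac{48004913600}{109728342753} \approx 0.43749$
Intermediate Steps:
$O{\left(A \right)} = \frac{1}{A} - \frac{A}{134}$ ($O{\left(A \right)} = A \left(- \frac{1}{134}\right) + \frac{A}{A^{2}} = - \frac{A}{134} + \frac{1}{A} = \frac{1}{A} - \frac{A}{134}$)
$m = - \frac{14493243}{7598720}$ ($m = \left(-28444\right) \frac{1}{24895} - \frac{15173}{19840} = - \frac{2188}{1915} - \frac{15173}{19840} = - \frac{14493243}{7598720} \approx -1.9073$)
$\frac{O{\left(113 \right)}}{m} = \frac{\frac{1}{113} - \frac{113}{134}}{- \frac{14493243}{7598720}} = \left(\frac{1}{113} - \frac{113}{134}\right) \left(- \frac{7598720}{14493243}\right) = \left(- \frac{12635}{15142}\right) \left(- \frac{7598720}{14493243}\right) = \frac{48004913600}{109728342753}$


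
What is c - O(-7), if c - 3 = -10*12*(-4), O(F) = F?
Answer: 490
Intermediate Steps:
c = 483 (c = 3 - 10*12*(-4) = 3 - 120*(-4) = 3 + 480 = 483)
c - O(-7) = 483 - 1*(-7) = 483 + 7 = 490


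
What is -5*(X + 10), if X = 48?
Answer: -290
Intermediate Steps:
-5*(X + 10) = -5*(48 + 10) = -5*58 = -290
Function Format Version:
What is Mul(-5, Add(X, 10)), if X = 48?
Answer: -290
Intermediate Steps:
Mul(-5, Add(X, 10)) = Mul(-5, Add(48, 10)) = Mul(-5, 58) = -290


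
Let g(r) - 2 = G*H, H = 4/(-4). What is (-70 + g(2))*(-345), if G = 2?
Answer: 24150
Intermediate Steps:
H = -1 (H = 4*(-¼) = -1)
g(r) = 0 (g(r) = 2 + 2*(-1) = 2 - 2 = 0)
(-70 + g(2))*(-345) = (-70 + 0)*(-345) = -70*(-345) = 24150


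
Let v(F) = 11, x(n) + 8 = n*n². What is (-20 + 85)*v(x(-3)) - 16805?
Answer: -16090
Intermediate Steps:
x(n) = -8 + n³ (x(n) = -8 + n*n² = -8 + n³)
(-20 + 85)*v(x(-3)) - 16805 = (-20 + 85)*11 - 16805 = 65*11 - 16805 = 715 - 16805 = -16090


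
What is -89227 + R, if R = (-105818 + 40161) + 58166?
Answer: -96718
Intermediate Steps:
R = -7491 (R = -65657 + 58166 = -7491)
-89227 + R = -89227 - 7491 = -96718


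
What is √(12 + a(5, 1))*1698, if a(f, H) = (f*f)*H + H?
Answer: 1698*√38 ≈ 10467.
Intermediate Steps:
a(f, H) = H + H*f² (a(f, H) = f²*H + H = H*f² + H = H + H*f²)
√(12 + a(5, 1))*1698 = √(12 + 1*(1 + 5²))*1698 = √(12 + 1*(1 + 25))*1698 = √(12 + 1*26)*1698 = √(12 + 26)*1698 = √38*1698 = 1698*√38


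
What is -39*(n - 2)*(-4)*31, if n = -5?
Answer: -33852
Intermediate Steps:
-39*(n - 2)*(-4)*31 = -39*(-5 - 2)*(-4)*31 = -(-273)*(-4)*31 = -39*28*31 = -1092*31 = -33852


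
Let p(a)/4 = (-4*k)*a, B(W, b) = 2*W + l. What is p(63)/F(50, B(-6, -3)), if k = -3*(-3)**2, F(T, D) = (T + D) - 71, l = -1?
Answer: -13608/17 ≈ -800.47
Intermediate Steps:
B(W, b) = -1 + 2*W (B(W, b) = 2*W - 1 = -1 + 2*W)
F(T, D) = -71 + D + T (F(T, D) = (D + T) - 71 = -71 + D + T)
k = -27 (k = -3*9 = -27)
p(a) = 432*a (p(a) = 4*((-4*(-27))*a) = 4*(108*a) = 432*a)
p(63)/F(50, B(-6, -3)) = (432*63)/(-71 + (-1 + 2*(-6)) + 50) = 27216/(-71 + (-1 - 12) + 50) = 27216/(-71 - 13 + 50) = 27216/(-34) = 27216*(-1/34) = -13608/17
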